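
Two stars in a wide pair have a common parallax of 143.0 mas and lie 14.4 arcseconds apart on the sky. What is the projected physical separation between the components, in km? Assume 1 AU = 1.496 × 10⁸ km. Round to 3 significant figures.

d = 1/p = 1/0.1430″ = 6.993 pc.
At distance d (pc), an angle of θ arcsec spans θ·d AU: s = 14.4 × 6.993 = 100.7 AU.
= 100.7 × 1.496 × 10⁸ km = 1.5065 × 10^10 km.

1.51 × 10^10 km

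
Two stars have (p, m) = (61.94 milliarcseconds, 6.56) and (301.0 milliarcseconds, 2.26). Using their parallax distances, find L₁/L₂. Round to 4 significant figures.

d₁ = 1/p₁ = 1/0.06194″ = 16.145 pc; d₂ = 1/p₂ = 1/0.3010″ = 3.3223 pc.
M₁ = m₁ − 5 log₁₀ d₁ + 5 = 6.56 − 6.0402 + 5 = 5.5198.
M₂ = 2.26 − 2.6072 + 5 = 4.6528.
L₁/L₂ = 10^(0.4(M₂ − M₁)) = 10^(0.4 × (-0.8670)) = 10^(-0.34680) = 0.44999.

L₁/L₂ = 0.4500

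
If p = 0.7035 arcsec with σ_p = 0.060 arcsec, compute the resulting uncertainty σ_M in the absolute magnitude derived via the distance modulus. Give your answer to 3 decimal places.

σ_M = 0.185 mag

M = m − 5 log₁₀ d + 5 = m + 5 log₁₀ p + 5, so ∂M/∂p = 5/(p ln 10).
σ_M = (5/ln 10) · (σ_p/p) = 2.1715 × 0.060/0.7035 = 2.1715 × 0.085288 = 0.1852.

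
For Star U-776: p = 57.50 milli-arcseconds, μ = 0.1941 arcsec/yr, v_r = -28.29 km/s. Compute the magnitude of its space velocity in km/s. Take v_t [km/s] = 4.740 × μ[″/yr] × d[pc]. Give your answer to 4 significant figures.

d = 1/p = 1/0.05750″ = 17.391 pc.
v_t = 4.740 μ d = 4.740 × 0.1941 × 17.391 = 16 km/s.
v = √(v_r² + v_t²) = √((-28.29)² + 16²) = √1056.32 = 32.501 km/s.

32.50 km/s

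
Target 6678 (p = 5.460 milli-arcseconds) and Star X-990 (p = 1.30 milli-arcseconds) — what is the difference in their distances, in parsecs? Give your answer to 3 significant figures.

586 pc

d_A = 1/0.005460″ = 183.15 pc; d_B = 1/0.001300″ = 769.23 pc.
|d_B − d_A| = |769.23 − 183.15| = 586.08 pc.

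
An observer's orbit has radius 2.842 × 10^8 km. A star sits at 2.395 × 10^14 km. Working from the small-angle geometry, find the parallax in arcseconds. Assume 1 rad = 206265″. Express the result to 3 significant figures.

0.245 arcsec

θ ≈ B/d = (2.842 × 10^8) / (2.395 × 10^14) = 1.1866 × 10^-6 rad.
In arcseconds: 1.1866 × 10^-6 × 206265 = 0.24475″.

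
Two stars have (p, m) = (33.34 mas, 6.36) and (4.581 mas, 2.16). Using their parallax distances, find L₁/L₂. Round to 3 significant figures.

d₁ = 1/p₁ = 1/0.03334″ = 29.994 pc; d₂ = 1/p₂ = 1/0.004581″ = 218.29 pc.
M₁ = m₁ − 5 log₁₀ d₁ + 5 = 6.36 − 7.3852 + 5 = 3.9748.
M₂ = 2.16 − 11.6952 + 5 = -4.5352.
L₁/L₂ = 10^(0.4(M₂ − M₁)) = 10^(0.4 × (-8.5100)) = 10^(-3.40400) = 0.00039446.

L₁/L₂ = 0.000394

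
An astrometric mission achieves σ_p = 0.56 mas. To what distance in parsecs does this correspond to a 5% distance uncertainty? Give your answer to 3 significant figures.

σ_d/d = σ_p/p, so the condition is σ_p/p ≤ 0.05, i.e. p ≥ σ_p/0.05.
p_min = 0.56/0.05 = 11.2 mas = 0.0112 arcsec.
d_max = 1/p_min = 1/0.0112 = 89.286 pc.

89.3 pc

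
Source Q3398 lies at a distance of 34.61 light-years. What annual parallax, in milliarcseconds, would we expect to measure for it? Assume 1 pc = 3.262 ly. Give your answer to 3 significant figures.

d = 34.61 ly ÷ 3.262 = 10.61 pc.
p = 1/d = 1/10.61 = 0.094251 arcsec.
= 0.094251 × 1000 = 94.251 mas.

94.3 mas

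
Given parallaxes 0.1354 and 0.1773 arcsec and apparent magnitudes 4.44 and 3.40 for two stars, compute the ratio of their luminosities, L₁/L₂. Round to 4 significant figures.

d₁ = 1/p₁ = 1/0.1354″ = 7.3855 pc; d₂ = 1/p₂ = 1/0.1773″ = 5.6402 pc.
M₁ = m₁ − 5 log₁₀ d₁ + 5 = 4.44 − 4.3419 + 5 = 5.0981.
M₂ = 3.40 − 3.7565 + 5 = 4.6435.
L₁/L₂ = 10^(0.4(M₂ − M₁)) = 10^(0.4 × (-0.4546)) = 10^(-0.18184) = 0.6579.

L₁/L₂ = 0.6579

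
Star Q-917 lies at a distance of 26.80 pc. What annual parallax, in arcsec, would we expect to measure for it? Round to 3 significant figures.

p = 1/d = 1/26.8 = 0.037313 arcsec.

0.0373 arcsec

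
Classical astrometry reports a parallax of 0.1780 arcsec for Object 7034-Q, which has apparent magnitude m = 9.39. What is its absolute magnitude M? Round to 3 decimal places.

M = 10.642

d = 1/p = 1/0.1780″ = 5.618 pc.
m − M = 5 log₁₀(5.618) − 5 = 3.7479 − 5 = -1.2521.
M = m − (m − M) = 9.39 − (-1.2521) = 10.642.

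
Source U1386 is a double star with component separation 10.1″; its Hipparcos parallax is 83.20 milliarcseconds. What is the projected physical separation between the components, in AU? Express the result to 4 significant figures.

121.4 AU

d = 1/p = 1/0.08320″ = 12.019 pc.
At distance d (pc), an angle of θ arcsec spans θ·d AU: s = 10.1 × 12.019 = 121.39 AU.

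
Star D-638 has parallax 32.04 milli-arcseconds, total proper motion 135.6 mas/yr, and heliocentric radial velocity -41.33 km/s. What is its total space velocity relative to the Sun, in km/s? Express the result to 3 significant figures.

d = 1/p = 1/0.03204″ = 31.211 pc.
μ = 135.6 mas/yr = 0.1356 ″/yr.
v_t = 4.740 μ d = 4.740 × 0.1356 × 31.211 = 20.061 km/s.
v = √(v_r² + v_t²) = √((-41.33)² + 20.061²) = √2110.61 = 45.941 km/s.

45.9 km/s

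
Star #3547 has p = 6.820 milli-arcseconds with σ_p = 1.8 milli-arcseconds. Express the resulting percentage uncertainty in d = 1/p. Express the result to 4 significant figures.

For d = 1/p, |σ_d/d| = |σ_p/p|.
σ_p/p = 1.8 / 6.820 = 0.26393 = 26.393%.

26.39%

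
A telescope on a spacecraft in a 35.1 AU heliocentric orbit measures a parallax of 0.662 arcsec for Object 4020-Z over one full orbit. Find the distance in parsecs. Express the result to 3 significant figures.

With baseline B (in AU) and parallax p (in arcsec), d = B/p parsecs.
d = 35.1 / 0.662 = 53.021 pc.

53.0 pc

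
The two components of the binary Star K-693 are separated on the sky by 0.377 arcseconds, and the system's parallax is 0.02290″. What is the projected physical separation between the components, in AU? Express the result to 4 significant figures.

16.46 AU

d = 1/p = 1/0.02290″ = 43.668 pc.
At distance d (pc), an angle of θ arcsec spans θ·d AU: s = 0.377 × 43.668 = 16.463 AU.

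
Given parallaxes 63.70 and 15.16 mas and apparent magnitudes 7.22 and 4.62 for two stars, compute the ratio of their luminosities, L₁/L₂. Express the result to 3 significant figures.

d₁ = 1/p₁ = 1/0.06370″ = 15.699 pc; d₂ = 1/p₂ = 1/0.01516″ = 65.963 pc.
M₁ = m₁ − 5 log₁₀ d₁ + 5 = 7.22 − 5.9794 + 5 = 6.2406.
M₂ = 4.62 − 9.0965 + 5 = 0.5235.
L₁/L₂ = 10^(0.4(M₂ − M₁)) = 10^(0.4 × (-5.7171)) = 10^(-2.28684) = 0.0051661.

L₁/L₂ = 0.00517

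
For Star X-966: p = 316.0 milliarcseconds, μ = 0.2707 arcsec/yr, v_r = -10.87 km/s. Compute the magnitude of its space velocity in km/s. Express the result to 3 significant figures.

11.6 km/s

d = 1/p = 1/0.3160″ = 3.1646 pc.
v_t = 4.740 μ d = 4.740 × 0.2707 × 3.1646 = 4.0606 km/s.
v = √(v_r² + v_t²) = √((-10.87)² + 4.0606²) = √134.645 = 11.604 km/s.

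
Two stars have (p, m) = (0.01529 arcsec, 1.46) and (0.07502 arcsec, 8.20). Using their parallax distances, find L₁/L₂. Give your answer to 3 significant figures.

d₁ = 1/p₁ = 1/0.01529″ = 65.402 pc; d₂ = 1/p₂ = 1/0.07502″ = 13.33 pc.
M₁ = m₁ − 5 log₁₀ d₁ + 5 = 1.46 − 9.0780 + 5 = -2.6180.
M₂ = 8.20 − 5.6242 + 5 = 7.5758.
L₁/L₂ = 10^(0.4(M₂ − M₁)) = 10^(0.4 × 10.1938) = 10^4.07752 = 11954.

L₁/L₂ = 12000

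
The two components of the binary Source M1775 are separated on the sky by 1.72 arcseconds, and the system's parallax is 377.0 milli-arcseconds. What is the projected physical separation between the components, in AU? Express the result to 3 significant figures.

d = 1/p = 1/0.3770″ = 2.6525 pc.
At distance d (pc), an angle of θ arcsec spans θ·d AU: s = 1.72 × 2.6525 = 4.5623 AU.

4.56 AU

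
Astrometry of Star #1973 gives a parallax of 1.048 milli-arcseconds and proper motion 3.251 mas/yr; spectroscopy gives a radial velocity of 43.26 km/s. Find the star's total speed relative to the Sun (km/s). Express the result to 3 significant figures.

45.7 km/s

d = 1/p = 1/0.001048″ = 954.2 pc.
μ = 3.251 mas/yr = 0.003251 ″/yr.
v_t = 4.740 μ d = 4.740 × 0.003251 × 954.2 = 14.704 km/s.
v = √(v_r² + v_t²) = √(43.26² + 14.704²) = √2087.64 = 45.691 km/s.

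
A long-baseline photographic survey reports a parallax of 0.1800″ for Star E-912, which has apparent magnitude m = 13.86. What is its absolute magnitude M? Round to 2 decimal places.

M = 15.14

d = 1/p = 1/0.1800″ = 5.5556 pc.
m − M = 5 log₁₀(5.5556) − 5 = 3.7237 − 5 = -1.2763.
M = m − (m − M) = 13.86 − (-1.2763) = 15.14.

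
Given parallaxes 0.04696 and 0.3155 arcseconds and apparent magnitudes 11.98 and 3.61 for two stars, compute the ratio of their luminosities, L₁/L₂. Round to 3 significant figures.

L₁/L₂ = 0.0203

d₁ = 1/p₁ = 1/0.04696″ = 21.295 pc; d₂ = 1/p₂ = 1/0.3155″ = 3.1696 pc.
M₁ = m₁ − 5 log₁₀ d₁ + 5 = 11.98 − 6.6414 + 5 = 10.3386.
M₂ = 3.61 − 2.5050 + 5 = 6.1050.
L₁/L₂ = 10^(0.4(M₂ − M₁)) = 10^(0.4 × (-4.2336)) = 10^(-1.69344) = 0.020256.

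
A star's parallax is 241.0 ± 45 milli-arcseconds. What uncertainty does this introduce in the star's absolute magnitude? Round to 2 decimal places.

M = m − 5 log₁₀ d + 5 = m + 5 log₁₀ p + 5, so ∂M/∂p = 5/(p ln 10).
σ_M = (5/ln 10) · (σ_p/p) = 2.1715 × 45/241.0 = 2.1715 × 0.18672 = 0.40546.

σ_M = 0.41 mag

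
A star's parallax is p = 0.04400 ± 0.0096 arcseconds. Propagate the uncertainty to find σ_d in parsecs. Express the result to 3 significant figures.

4.96 pc

d = 1/p, so σ_d = σ_p / p².
σ_d = 0.00960 / (0.04400)² = 0.00960 / 0.001936 = 4.9587 pc.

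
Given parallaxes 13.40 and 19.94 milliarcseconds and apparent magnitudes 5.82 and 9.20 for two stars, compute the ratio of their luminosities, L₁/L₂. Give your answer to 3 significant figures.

d₁ = 1/p₁ = 1/0.01340″ = 74.627 pc; d₂ = 1/p₂ = 1/0.01994″ = 50.15 pc.
M₁ = m₁ − 5 log₁₀ d₁ + 5 = 5.82 − 9.3645 + 5 = 1.4555.
M₂ = 9.20 − 8.5014 + 5 = 5.6986.
L₁/L₂ = 10^(0.4(M₂ − M₁)) = 10^(0.4 × 4.2431) = 10^1.69724 = 49.801.

L₁/L₂ = 49.8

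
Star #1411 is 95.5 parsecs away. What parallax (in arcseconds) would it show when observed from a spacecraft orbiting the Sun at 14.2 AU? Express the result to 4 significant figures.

p (arcsec) = B (AU) / d (pc).
p = 14.2 / 95.5 = 0.14869 arcsec.

0.1487 arcsec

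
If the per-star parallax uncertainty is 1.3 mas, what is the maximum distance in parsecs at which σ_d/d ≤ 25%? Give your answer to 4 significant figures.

σ_d/d = σ_p/p, so the condition is σ_p/p ≤ 0.25, i.e. p ≥ σ_p/0.25.
p_min = 1.3/0.25 = 5.2 mas = 0.0052 arcsec.
d_max = 1/p_min = 1/0.0052 = 192.31 pc.

192.3 pc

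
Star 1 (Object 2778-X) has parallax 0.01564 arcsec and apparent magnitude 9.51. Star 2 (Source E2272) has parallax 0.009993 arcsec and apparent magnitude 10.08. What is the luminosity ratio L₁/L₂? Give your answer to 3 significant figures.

d₁ = 1/p₁ = 1/0.01564″ = 63.939 pc; d₂ = 1/p₂ = 1/0.009993″ = 100.07 pc.
M₁ = m₁ − 5 log₁₀ d₁ + 5 = 9.51 − 9.0288 + 5 = 5.4812.
M₂ = 10.08 − 10.0015 + 5 = 5.0785.
L₁/L₂ = 10^(0.4(M₂ − M₁)) = 10^(0.4 × (-0.4027)) = 10^(-0.16108) = 0.69011.

L₁/L₂ = 0.690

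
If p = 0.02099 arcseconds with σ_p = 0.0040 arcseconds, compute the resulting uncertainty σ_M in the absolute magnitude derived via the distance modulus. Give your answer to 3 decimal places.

σ_M = 0.414 mag

M = m − 5 log₁₀ d + 5 = m + 5 log₁₀ p + 5, so ∂M/∂p = 5/(p ln 10).
σ_M = (5/ln 10) · (σ_p/p) = 2.1715 × 0.0040/0.02099 = 2.1715 × 0.19057 = 0.41382.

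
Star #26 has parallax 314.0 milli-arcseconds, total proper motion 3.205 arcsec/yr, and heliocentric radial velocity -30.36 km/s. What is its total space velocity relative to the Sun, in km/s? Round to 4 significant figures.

d = 1/p = 1/0.3140″ = 3.1847 pc.
v_t = 4.740 μ d = 4.740 × 3.205 × 3.1847 = 48.381 km/s.
v = √(v_r² + v_t²) = √((-30.36)² + 48.381²) = √3262.45 = 57.118 km/s.

57.12 km/s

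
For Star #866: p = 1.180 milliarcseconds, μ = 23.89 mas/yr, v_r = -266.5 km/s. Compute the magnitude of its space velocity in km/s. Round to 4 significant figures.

283.3 km/s

d = 1/p = 1/0.001180″ = 847.46 pc.
μ = 23.89 mas/yr = 0.02389 ″/yr.
v_t = 4.740 μ d = 4.740 × 0.02389 × 847.46 = 95.965 km/s.
v = √(v_r² + v_t²) = √((-266.5)² + 95.965²) = √80231.5 = 283.25 km/s.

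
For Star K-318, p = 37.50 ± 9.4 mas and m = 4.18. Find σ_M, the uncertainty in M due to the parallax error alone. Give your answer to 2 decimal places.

σ_M = 0.54 mag

M = m − 5 log₁₀ d + 5 = m + 5 log₁₀ p + 5, so ∂M/∂p = 5/(p ln 10).
σ_M = (5/ln 10) · (σ_p/p) = 2.1715 × 9.4/37.50 = 2.1715 × 0.25067 = 0.54433.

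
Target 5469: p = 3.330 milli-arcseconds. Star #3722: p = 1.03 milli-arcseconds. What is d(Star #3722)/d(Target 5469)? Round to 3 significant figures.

3.23

Since d = 1/p, d_B/d_A = p_A/p_B.
= 3.330 / 1.03 = 3.233.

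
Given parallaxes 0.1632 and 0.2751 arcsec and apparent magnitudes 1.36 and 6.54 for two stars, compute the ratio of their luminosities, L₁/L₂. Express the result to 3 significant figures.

d₁ = 1/p₁ = 1/0.1632″ = 6.1275 pc; d₂ = 1/p₂ = 1/0.2751″ = 3.635 pc.
M₁ = m₁ − 5 log₁₀ d₁ + 5 = 1.36 − 3.9364 + 5 = 2.4236.
M₂ = 6.54 − 2.8025 + 5 = 8.7375.
L₁/L₂ = 10^(0.4(M₂ − M₁)) = 10^(0.4 × 6.3139) = 10^2.52556 = 335.4.

L₁/L₂ = 335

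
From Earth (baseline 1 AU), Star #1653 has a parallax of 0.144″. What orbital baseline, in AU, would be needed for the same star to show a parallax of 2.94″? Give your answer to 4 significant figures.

20.42 AU

Parallax scales linearly with baseline: p ∝ B, so B = p_target / p_Earth × 1 AU.
B = 2.94 / 0.144 = 20.417 AU.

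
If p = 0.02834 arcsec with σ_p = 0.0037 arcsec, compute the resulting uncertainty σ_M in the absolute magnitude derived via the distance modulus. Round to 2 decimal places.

M = m − 5 log₁₀ d + 5 = m + 5 log₁₀ p + 5, so ∂M/∂p = 5/(p ln 10).
σ_M = (5/ln 10) · (σ_p/p) = 2.1715 × 0.0037/0.02834 = 2.1715 × 0.13056 = 0.28351.

σ_M = 0.28 mag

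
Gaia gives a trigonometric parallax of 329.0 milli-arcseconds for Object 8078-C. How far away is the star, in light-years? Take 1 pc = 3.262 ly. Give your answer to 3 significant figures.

p = 329.0 milli-arcseconds = 0.3290 arcsec.
d = 1/p = 1/0.3290 = 3.0395 pc.
In light-years: 3.0395 × 3.262 = 9.9148 ly.

9.91 light years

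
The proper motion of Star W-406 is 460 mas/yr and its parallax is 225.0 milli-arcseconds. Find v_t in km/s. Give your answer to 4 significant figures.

9.691 km/s

d = 1/p = 1/0.2250″ = 4.4444 pc.
μ = 460 mas/yr = 0.460 ″/yr.
v_t = 4.74 × μ × d = 4.74 × 0.460 × 4.4444 = 9.6906 km/s.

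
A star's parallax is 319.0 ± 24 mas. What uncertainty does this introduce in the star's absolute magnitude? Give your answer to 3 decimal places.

σ_M = 0.163 mag

M = m − 5 log₁₀ d + 5 = m + 5 log₁₀ p + 5, so ∂M/∂p = 5/(p ln 10).
σ_M = (5/ln 10) · (σ_p/p) = 2.1715 × 24/319.0 = 2.1715 × 0.075235 = 0.16337.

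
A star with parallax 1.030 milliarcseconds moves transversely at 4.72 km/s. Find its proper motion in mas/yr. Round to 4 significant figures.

d = 1/p = 1/0.001030″ = 970.87 pc.
μ = v_t / (4.74 d) = 4.72 / (4.74 × 970.87) = 4.72 / 4601.9 = 0.0010257 ″/yr = 1.0257 mas/yr.

1.026 mas/yr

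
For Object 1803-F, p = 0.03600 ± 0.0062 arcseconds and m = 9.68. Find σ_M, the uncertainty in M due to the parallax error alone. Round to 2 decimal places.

σ_M = 0.37 mag

M = m − 5 log₁₀ d + 5 = m + 5 log₁₀ p + 5, so ∂M/∂p = 5/(p ln 10).
σ_M = (5/ln 10) · (σ_p/p) = 2.1715 × 0.0062/0.03600 = 2.1715 × 0.17222 = 0.37398.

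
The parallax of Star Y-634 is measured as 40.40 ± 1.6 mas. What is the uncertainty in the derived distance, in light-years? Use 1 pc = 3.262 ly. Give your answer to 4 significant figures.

3.198 ly

d = 1/p, so σ_d = σ_p / p².
σ_d = 0.00160 / (0.04040)² = 0.00160 / 0.0016322 = 0.98027 pc = 0.98027 × 3.262 ly = 3.1976 ly.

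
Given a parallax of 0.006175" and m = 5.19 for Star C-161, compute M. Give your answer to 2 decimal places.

d = 1/p = 1/0.006175″ = 161.94 pc.
m − M = 5 log₁₀(161.94) − 5 = 11.0468 − 5 = 6.0468.
M = m − (m − M) = 5.19 − 6.0468 = -0.86.

M = -0.86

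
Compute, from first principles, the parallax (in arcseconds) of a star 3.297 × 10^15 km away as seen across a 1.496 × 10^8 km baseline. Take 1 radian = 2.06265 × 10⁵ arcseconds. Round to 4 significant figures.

θ ≈ B/d = (1.496 × 10^8) / (3.297 × 10^15) = 4.5375 × 10^-8 rad.
In arcseconds: 4.5375 × 10^-8 × 206265 = 0.0093593″.

0.009359 arcsec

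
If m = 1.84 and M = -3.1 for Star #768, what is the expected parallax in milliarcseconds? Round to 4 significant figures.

m − M = 1.84 − (-3.1) = 4.94.
d = 10^((m−M)/5 + 1) = 10^1.988 = 97.275 pc.
p = 1/d = 1/97.275 = 0.01028 arcsec = 10.28 mas.

10.28 mas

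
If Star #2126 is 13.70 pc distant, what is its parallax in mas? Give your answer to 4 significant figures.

72.99 mas

p = 1/d = 1/13.7 = 0.072993 arcsec.
= 0.072993 × 1000 = 72.993 mas.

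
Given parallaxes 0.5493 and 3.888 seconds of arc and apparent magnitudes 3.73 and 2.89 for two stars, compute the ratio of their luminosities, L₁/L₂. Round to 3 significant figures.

d₁ = 1/p₁ = 1/0.5493″ = 1.8205 pc; d₂ = 1/p₂ = 1/3.888″ = 0.2572 pc.
M₁ = m₁ − 5 log₁₀ d₁ + 5 = 3.73 − 1.3010 + 5 = 7.4290.
M₂ = 2.89 − (-2.9486) + 5 = 10.8386.
L₁/L₂ = 10^(0.4(M₂ − M₁)) = 10^(0.4 × 3.4096) = 10^1.36384 = 23.112.

L₁/L₂ = 23.1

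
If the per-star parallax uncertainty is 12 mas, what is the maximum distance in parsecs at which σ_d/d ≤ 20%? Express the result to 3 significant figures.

16.7 pc

σ_d/d = σ_p/p, so the condition is σ_p/p ≤ 0.20, i.e. p ≥ σ_p/0.20.
p_min = 12/0.20 = 60 mas = 0.06 arcsec.
d_max = 1/p_min = 1/0.06 = 16.667 pc.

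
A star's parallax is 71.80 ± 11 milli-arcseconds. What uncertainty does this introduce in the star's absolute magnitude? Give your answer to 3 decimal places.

σ_M = 0.333 mag

M = m − 5 log₁₀ d + 5 = m + 5 log₁₀ p + 5, so ∂M/∂p = 5/(p ln 10).
σ_M = (5/ln 10) · (σ_p/p) = 2.1715 × 11/71.80 = 2.1715 × 0.1532 = 0.33267.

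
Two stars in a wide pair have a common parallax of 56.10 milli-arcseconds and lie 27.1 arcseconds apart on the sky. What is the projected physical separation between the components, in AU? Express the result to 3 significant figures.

483 AU

d = 1/p = 1/0.05610″ = 17.825 pc.
At distance d (pc), an angle of θ arcsec spans θ·d AU: s = 27.1 × 17.825 = 483.06 AU.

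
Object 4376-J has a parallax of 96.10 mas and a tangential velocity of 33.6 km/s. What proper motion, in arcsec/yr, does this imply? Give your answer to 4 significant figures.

d = 1/p = 1/0.09610″ = 10.406 pc.
μ = v_t / (4.74 d) = 33.6 / (4.74 × 10.406) = 33.6 / 49.324 = 0.68121 ″/yr.

0.6812 arcsec/yr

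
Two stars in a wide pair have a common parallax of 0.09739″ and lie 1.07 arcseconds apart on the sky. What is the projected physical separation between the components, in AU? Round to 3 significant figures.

d = 1/p = 1/0.09739″ = 10.268 pc.
At distance d (pc), an angle of θ arcsec spans θ·d AU: s = 1.07 × 10.268 = 10.987 AU.

11.0 AU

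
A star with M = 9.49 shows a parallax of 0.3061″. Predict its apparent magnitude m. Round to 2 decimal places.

m = 7.06

d = 1/p = 1/0.3061″ = 3.2669 pc.
m − M = 5 log₁₀ d − 5 = 5 log₁₀(3.2669) − 5 = 2.5707 − 5 = -2.4293.
m = M + (m − M) = 9.49 + (-2.4293) = 7.06.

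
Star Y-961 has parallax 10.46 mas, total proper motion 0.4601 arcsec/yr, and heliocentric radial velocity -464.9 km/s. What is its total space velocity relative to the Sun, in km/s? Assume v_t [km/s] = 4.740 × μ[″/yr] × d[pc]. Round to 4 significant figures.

d = 1/p = 1/0.01046″ = 95.602 pc.
v_t = 4.740 μ d = 4.740 × 0.4601 × 95.602 = 208.5 km/s.
v = √(v_r² + v_t²) = √((-464.9)² + 208.5²) = √259604 = 509.51 km/s.

509.5 km/s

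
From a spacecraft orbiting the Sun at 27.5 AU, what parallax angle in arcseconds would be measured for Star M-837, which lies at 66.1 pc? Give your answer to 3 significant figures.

p (arcsec) = B (AU) / d (pc).
p = 27.5 / 66.1 = 0.41604 arcsec.

0.416 arcsec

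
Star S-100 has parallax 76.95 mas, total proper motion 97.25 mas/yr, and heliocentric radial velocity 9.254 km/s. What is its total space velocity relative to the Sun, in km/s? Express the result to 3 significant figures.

11.0 km/s

d = 1/p = 1/0.07695″ = 12.995 pc.
μ = 97.25 mas/yr = 0.09725 ″/yr.
v_t = 4.740 μ d = 4.740 × 0.09725 × 12.995 = 5.9902 km/s.
v = √(v_r² + v_t²) = √(9.254² + 5.9902²) = √121.519 = 11.024 km/s.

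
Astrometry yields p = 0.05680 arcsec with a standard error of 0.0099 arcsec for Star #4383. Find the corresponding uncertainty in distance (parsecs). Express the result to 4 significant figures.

3.069 pc

d = 1/p, so σ_d = σ_p / p².
σ_d = 0.00990 / (0.05680)² = 0.00990 / 0.0032262 = 3.0686 pc.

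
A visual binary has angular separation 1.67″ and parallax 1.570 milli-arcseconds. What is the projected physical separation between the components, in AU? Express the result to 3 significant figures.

d = 1/p = 1/0.001570″ = 636.94 pc.
At distance d (pc), an angle of θ arcsec spans θ·d AU: s = 1.67 × 636.94 = 1063.7 AU.

1060 AU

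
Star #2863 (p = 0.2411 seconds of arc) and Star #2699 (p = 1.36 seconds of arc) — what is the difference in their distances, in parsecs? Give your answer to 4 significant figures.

d_A = 1/0.2411″ = 4.1477 pc; d_B = 1/1.360″ = 0.73529 pc.
|d_B − d_A| = |0.73529 − 4.1477| = 3.4124 pc.

3.412 pc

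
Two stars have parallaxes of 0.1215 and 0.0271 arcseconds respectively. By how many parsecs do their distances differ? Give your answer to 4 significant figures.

d_A = 1/0.1215″ = 8.2305 pc; d_B = 1/0.02710″ = 36.9 pc.
|d_B − d_A| = |36.9 − 8.2305| = 28.67 pc.

28.67 pc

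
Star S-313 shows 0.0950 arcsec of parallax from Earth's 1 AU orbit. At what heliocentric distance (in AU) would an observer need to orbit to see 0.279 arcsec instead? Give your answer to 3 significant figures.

2.94 AU

Parallax scales linearly with baseline: p ∝ B, so B = p_target / p_Earth × 1 AU.
B = 0.279 / 0.0950 = 2.9368 AU.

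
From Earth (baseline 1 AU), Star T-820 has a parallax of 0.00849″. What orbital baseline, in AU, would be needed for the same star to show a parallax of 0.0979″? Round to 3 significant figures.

11.5 AU

Parallax scales linearly with baseline: p ∝ B, so B = p_target / p_Earth × 1 AU.
B = 0.0979 / 0.00849 = 11.531 AU.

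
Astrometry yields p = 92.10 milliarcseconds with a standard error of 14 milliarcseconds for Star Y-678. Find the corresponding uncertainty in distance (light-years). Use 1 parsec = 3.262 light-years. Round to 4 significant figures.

5.384 ly

d = 1/p, so σ_d = σ_p / p².
σ_d = 0.0140 / (0.09210)² = 0.0140 / 0.0084824 = 1.6505 pc = 1.6505 × 3.262 ly = 5.3839 ly.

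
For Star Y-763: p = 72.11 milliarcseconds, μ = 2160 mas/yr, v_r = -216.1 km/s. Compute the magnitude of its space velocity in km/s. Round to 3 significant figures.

259 km/s

d = 1/p = 1/0.07211″ = 13.868 pc.
μ = 2160 mas/yr = 2.160 ″/yr.
v_t = 4.740 μ d = 4.740 × 2.160 × 13.868 = 141.99 km/s.
v = √(v_r² + v_t²) = √((-216.1)² + 141.99²) = √66860.4 = 258.57 km/s.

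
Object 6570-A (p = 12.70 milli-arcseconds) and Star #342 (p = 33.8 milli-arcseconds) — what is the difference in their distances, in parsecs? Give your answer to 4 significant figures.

49.15 pc

d_A = 1/0.01270″ = 78.74 pc; d_B = 1/0.03380″ = 29.586 pc.
|d_B − d_A| = |29.586 − 78.74| = 49.154 pc.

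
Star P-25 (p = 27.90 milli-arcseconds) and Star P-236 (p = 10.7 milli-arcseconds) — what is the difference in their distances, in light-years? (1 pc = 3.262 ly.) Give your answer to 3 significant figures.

d_A = 1/0.02790″ = 35.842 pc; d_B = 1/0.01070″ = 93.458 pc.
|d_B − d_A| = |93.458 − 35.842| = 57.616 pc = 57.616 × 3.262 ly = 187.94 ly.

188 ly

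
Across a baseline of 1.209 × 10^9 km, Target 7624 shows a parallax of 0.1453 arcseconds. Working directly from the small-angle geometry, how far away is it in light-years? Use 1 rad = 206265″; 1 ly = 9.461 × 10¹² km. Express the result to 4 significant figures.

θ = 0.1453″ = 0.1453/206265 = 7.0443 × 10^-7 rad.
d = B/θ = (1.209 × 10^9) / (7.0443 × 10^-7) = 1.7163 × 10^15 km = (1.7163 × 10^15) / (9.461 × 10^12) ly = 181.41 ly.

181.4 ly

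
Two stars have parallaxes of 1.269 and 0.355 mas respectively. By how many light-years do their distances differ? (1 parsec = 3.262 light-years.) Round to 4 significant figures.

d_A = 1/0.001269″ = 788.02 pc; d_B = 1/0.0003550″ = 2816.9 pc.
|d_B − d_A| = |2816.9 − 788.02| = 2028.9 pc = 2028.9 × 3.262 ly = 6618.3 ly.

6618 ly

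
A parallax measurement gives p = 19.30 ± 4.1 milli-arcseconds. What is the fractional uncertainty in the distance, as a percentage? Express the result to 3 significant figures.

21.2%

For d = 1/p, |σ_d/d| = |σ_p/p|.
σ_p/p = 4.1 / 19.30 = 0.21244 = 21.244%.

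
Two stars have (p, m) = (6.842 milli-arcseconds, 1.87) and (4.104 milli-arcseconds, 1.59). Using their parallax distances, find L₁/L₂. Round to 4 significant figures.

L₁/L₂ = 0.2780

d₁ = 1/p₁ = 1/0.006842″ = 146.16 pc; d₂ = 1/p₂ = 1/0.004104″ = 243.66 pc.
M₁ = m₁ − 5 log₁₀ d₁ + 5 = 1.87 − 10.8241 + 5 = -3.9541.
M₂ = 1.59 − 11.9339 + 5 = -5.3439.
L₁/L₂ = 10^(0.4(M₂ − M₁)) = 10^(0.4 × (-1.3898)) = 10^(-0.55592) = 0.27802.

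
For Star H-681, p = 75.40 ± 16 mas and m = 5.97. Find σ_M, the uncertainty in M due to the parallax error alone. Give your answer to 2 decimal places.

M = m − 5 log₁₀ d + 5 = m + 5 log₁₀ p + 5, so ∂M/∂p = 5/(p ln 10).
σ_M = (5/ln 10) · (σ_p/p) = 2.1715 × 16/75.40 = 2.1715 × 0.2122 = 0.46079.

σ_M = 0.46 mag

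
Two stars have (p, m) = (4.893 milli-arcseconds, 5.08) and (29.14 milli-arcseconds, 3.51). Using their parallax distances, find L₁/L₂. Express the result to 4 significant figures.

d₁ = 1/p₁ = 1/0.004893″ = 204.37 pc; d₂ = 1/p₂ = 1/0.02914″ = 34.317 pc.
M₁ = m₁ − 5 log₁₀ d₁ + 5 = 5.08 − 11.5521 + 5 = -1.4721.
M₂ = 3.51 − 7.6775 + 5 = 0.8325.
L₁/L₂ = 10^(0.4(M₂ − M₁)) = 10^(0.4 × 2.3046) = 10^0.92184 = 8.353.

L₁/L₂ = 8.353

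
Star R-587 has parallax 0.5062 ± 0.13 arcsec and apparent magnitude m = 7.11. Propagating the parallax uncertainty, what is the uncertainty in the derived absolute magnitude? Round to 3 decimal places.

σ_M = 0.558 mag

M = m − 5 log₁₀ d + 5 = m + 5 log₁₀ p + 5, so ∂M/∂p = 5/(p ln 10).
σ_M = (5/ln 10) · (σ_p/p) = 2.1715 × 0.13/0.5062 = 2.1715 × 0.25682 = 0.55768.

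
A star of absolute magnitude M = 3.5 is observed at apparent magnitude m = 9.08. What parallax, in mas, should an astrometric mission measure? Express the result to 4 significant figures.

m − M = 9.08 − 3.5 = 5.58.
d = 10^((m−M)/5 + 1) = 10^2.116 = 130.62 pc.
p = 1/d = 1/130.62 = 0.0076558 arcsec = 7.6558 mas.

7.656 mas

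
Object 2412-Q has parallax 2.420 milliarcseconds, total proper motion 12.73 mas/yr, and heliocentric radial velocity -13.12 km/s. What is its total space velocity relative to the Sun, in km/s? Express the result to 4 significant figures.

28.18 km/s

d = 1/p = 1/0.002420″ = 413.22 pc.
μ = 12.73 mas/yr = 0.01273 ″/yr.
v_t = 4.740 μ d = 4.740 × 0.01273 × 413.22 = 24.934 km/s.
v = √(v_r² + v_t²) = √((-13.12)² + 24.934²) = √793.839 = 28.175 km/s.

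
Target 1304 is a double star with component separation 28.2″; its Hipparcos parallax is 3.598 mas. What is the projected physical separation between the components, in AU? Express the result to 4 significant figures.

7838 AU

d = 1/p = 1/0.003598″ = 277.93 pc.
At distance d (pc), an angle of θ arcsec spans θ·d AU: s = 28.2 × 277.93 = 7837.6 AU.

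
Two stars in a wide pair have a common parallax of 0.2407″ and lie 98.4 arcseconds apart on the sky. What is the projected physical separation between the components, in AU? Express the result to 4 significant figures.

d = 1/p = 1/0.2407″ = 4.1545 pc.
At distance d (pc), an angle of θ arcsec spans θ·d AU: s = 98.4 × 4.1545 = 408.8 AU.

408.8 AU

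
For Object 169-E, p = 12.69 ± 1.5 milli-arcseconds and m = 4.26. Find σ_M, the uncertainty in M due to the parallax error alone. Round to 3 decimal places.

σ_M = 0.257 mag

M = m − 5 log₁₀ d + 5 = m + 5 log₁₀ p + 5, so ∂M/∂p = 5/(p ln 10).
σ_M = (5/ln 10) · (σ_p/p) = 2.1715 × 1.5/12.69 = 2.1715 × 0.1182 = 0.25667.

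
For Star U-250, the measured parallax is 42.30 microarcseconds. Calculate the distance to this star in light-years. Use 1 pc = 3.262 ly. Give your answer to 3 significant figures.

77100 light years

p = 42.30 microarcseconds = 0.00004230 arcsec.
d = 1/p = 1/0.00004230 = 23641 pc.
In light-years: 23641 × 3.262 = 77117 ly.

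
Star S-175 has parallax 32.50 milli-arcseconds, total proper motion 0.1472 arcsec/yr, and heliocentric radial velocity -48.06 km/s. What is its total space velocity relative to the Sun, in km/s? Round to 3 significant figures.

d = 1/p = 1/0.03250″ = 30.769 pc.
v_t = 4.740 μ d = 4.740 × 0.1472 × 30.769 = 21.468 km/s.
v = √(v_r² + v_t²) = √((-48.06)² + 21.468²) = √2770.64 = 52.637 km/s.

52.6 km/s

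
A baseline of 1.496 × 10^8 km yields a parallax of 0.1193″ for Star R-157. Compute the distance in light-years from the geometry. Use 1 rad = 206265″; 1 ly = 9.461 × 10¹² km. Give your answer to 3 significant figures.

27.3 ly

θ = 0.1193″ = 0.1193/206265 = 5.7838 × 10^-7 rad.
d = B/θ = (1.496 × 10^8) / (5.7838 × 10^-7) = 2.5865 × 10^14 km = (2.5865 × 10^14) / (9.461 × 10^12) ly = 27.339 ly.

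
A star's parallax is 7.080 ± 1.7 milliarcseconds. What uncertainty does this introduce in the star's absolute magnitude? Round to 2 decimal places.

σ_M = 0.52 mag

M = m − 5 log₁₀ d + 5 = m + 5 log₁₀ p + 5, so ∂M/∂p = 5/(p ln 10).
σ_M = (5/ln 10) · (σ_p/p) = 2.1715 × 1.7/7.080 = 2.1715 × 0.24011 = 0.5214.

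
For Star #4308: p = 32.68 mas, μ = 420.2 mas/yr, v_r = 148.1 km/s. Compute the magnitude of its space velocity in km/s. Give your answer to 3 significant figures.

d = 1/p = 1/0.03268″ = 30.6 pc.
μ = 420.2 mas/yr = 0.4202 ″/yr.
v_t = 4.740 μ d = 4.740 × 0.4202 × 30.6 = 60.947 km/s.
v = √(v_r² + v_t²) = √(148.1² + 60.947²) = √25648.1 = 160.15 km/s.

160 km/s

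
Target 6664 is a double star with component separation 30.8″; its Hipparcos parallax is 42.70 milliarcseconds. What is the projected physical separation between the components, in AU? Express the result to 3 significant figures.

d = 1/p = 1/0.04270″ = 23.419 pc.
At distance d (pc), an angle of θ arcsec spans θ·d AU: s = 30.8 × 23.419 = 721.31 AU.

721 AU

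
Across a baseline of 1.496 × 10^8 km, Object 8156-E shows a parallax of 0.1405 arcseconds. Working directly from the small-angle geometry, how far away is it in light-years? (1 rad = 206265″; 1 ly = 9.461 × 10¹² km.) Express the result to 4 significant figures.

θ = 0.1405″ = 0.1405/206265 = 6.8116 × 10^-7 rad.
d = B/θ = (1.496 × 10^8) / (6.8116 × 10^-7) = 2.1963 × 10^14 km = (2.1963 × 10^14) / (9.461 × 10^12) ly = 23.214 ly.

23.21 ly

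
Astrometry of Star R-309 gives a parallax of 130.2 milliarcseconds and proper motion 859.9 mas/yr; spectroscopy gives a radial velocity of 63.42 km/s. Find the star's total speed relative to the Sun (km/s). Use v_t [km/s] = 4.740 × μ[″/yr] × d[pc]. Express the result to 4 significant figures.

70.73 km/s

d = 1/p = 1/0.1302″ = 7.6805 pc.
μ = 859.9 mas/yr = 0.8599 ″/yr.
v_t = 4.740 μ d = 4.740 × 0.8599 × 7.6805 = 31.305 km/s.
v = √(v_r² + v_t²) = √(63.42² + 31.305²) = √5002.1 = 70.726 km/s.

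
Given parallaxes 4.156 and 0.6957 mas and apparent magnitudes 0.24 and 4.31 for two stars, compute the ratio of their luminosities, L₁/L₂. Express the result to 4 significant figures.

d₁ = 1/p₁ = 1/0.004156″ = 240.62 pc; d₂ = 1/p₂ = 1/0.0006957″ = 1437.4 pc.
M₁ = m₁ − 5 log₁₀ d₁ + 5 = 0.24 − 11.9067 + 5 = -6.6667.
M₂ = 4.31 − 15.7879 + 5 = -6.4779.
L₁/L₂ = 10^(0.4(M₂ − M₁)) = 10^(0.4 × 0.1888) = 10^0.07552 = 1.1899.

L₁/L₂ = 1.190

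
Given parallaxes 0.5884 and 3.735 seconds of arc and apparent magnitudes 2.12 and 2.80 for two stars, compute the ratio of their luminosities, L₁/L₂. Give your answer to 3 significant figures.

d₁ = 1/p₁ = 1/0.5884″ = 1.6995 pc; d₂ = 1/p₂ = 1/3.735″ = 0.26774 pc.
M₁ = m₁ − 5 log₁₀ d₁ + 5 = 2.12 − 1.1516 + 5 = 5.9684.
M₂ = 2.80 − (-2.8614) + 5 = 10.6614.
L₁/L₂ = 10^(0.4(M₂ − M₁)) = 10^(0.4 × 4.6930) = 10^1.87720 = 75.37.

L₁/L₂ = 75.4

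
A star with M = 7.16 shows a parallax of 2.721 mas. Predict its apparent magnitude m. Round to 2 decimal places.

m = 14.99

d = 1/p = 1/0.002721″ = 367.51 pc.
m − M = 5 log₁₀ d − 5 = 5 log₁₀(367.51) − 5 = 12.8263 − 5 = 7.8263.
m = M + (m − M) = 7.16 + 7.8263 = 14.99.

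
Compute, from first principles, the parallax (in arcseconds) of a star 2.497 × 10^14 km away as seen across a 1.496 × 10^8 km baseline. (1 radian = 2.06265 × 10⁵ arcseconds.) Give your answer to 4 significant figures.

0.1236 arcsec

θ ≈ B/d = (1.496 × 10^8) / (2.497 × 10^14) = 5.9912 × 10^-7 rad.
In arcseconds: 5.9912 × 10^-7 × 206265 = 0.12358″.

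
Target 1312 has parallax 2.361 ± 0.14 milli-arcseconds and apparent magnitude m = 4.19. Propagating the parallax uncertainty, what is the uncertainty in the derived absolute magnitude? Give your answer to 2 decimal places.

σ_M = 0.13 mag

M = m − 5 log₁₀ d + 5 = m + 5 log₁₀ p + 5, so ∂M/∂p = 5/(p ln 10).
σ_M = (5/ln 10) · (σ_p/p) = 2.1715 × 0.14/2.361 = 2.1715 × 0.059297 = 0.12876.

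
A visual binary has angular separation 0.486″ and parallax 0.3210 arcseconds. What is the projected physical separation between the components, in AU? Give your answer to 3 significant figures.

1.51 AU

d = 1/p = 1/0.3210″ = 3.1153 pc.
At distance d (pc), an angle of θ arcsec spans θ·d AU: s = 0.486 × 3.1153 = 1.514 AU.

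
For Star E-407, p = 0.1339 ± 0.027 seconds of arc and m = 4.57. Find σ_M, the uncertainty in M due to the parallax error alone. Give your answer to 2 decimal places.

M = m − 5 log₁₀ d + 5 = m + 5 log₁₀ p + 5, so ∂M/∂p = 5/(p ln 10).
σ_M = (5/ln 10) · (σ_p/p) = 2.1715 × 0.027/0.1339 = 2.1715 × 0.20164 = 0.43786.

σ_M = 0.44 mag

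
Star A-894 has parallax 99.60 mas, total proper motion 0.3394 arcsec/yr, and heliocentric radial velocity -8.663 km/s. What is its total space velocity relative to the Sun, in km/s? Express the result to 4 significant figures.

d = 1/p = 1/0.09960″ = 10.04 pc.
v_t = 4.740 μ d = 4.740 × 0.3394 × 10.04 = 16.152 km/s.
v = √(v_r² + v_t²) = √((-8.663)² + 16.152²) = √335.935 = 18.329 km/s.

18.33 km/s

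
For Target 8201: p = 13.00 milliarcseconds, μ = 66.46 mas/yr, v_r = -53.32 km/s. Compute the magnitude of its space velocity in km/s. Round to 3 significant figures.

d = 1/p = 1/0.01300″ = 76.923 pc.
μ = 66.46 mas/yr = 0.06646 ″/yr.
v_t = 4.740 μ d = 4.740 × 0.06646 × 76.923 = 24.232 km/s.
v = √(v_r² + v_t²) = √((-53.32)² + 24.232²) = √3430.21 = 58.568 km/s.

58.6 km/s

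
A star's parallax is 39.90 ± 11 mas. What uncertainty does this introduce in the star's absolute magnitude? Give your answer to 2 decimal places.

σ_M = 0.60 mag

M = m − 5 log₁₀ d + 5 = m + 5 log₁₀ p + 5, so ∂M/∂p = 5/(p ln 10).
σ_M = (5/ln 10) · (σ_p/p) = 2.1715 × 11/39.90 = 2.1715 × 0.27569 = 0.59866.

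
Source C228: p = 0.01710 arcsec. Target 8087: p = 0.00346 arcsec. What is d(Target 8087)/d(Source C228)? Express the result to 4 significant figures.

4.942

Since d = 1/p, d_B/d_A = p_A/p_B.
= 0.01710 / 0.00346 = 4.9422.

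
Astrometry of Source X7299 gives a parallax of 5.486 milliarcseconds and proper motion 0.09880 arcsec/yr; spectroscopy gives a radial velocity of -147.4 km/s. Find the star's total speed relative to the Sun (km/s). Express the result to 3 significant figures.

d = 1/p = 1/0.005486″ = 182.28 pc.
v_t = 4.740 μ d = 4.740 × 0.09880 × 182.28 = 85.364 km/s.
v = √(v_r² + v_t²) = √((-147.4)² + 85.364²) = √29013.8 = 170.33 km/s.

170 km/s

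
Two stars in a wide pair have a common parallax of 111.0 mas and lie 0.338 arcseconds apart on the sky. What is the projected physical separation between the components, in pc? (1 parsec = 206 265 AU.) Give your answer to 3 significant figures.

d = 1/p = 1/0.1110″ = 9.009 pc.
At distance d (pc), an angle of θ arcsec spans θ·d AU: s = 0.338 × 9.009 = 3.045 AU.
= 3.045 / 206265 = 1.4763 × 10^-5 pc.

1.48 × 10^-5 pc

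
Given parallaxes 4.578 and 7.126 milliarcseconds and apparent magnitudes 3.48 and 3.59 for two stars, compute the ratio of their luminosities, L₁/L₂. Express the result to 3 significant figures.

d₁ = 1/p₁ = 1/0.004578″ = 218.44 pc; d₂ = 1/p₂ = 1/0.007126″ = 140.33 pc.
M₁ = m₁ − 5 log₁₀ d₁ + 5 = 3.48 − 11.6967 + 5 = -3.2167.
M₂ = 3.59 − 10.7358 + 5 = -2.1458.
L₁/L₂ = 10^(0.4(M₂ − M₁)) = 10^(0.4 × 1.0709) = 10^0.42836 = 2.6814.

L₁/L₂ = 2.68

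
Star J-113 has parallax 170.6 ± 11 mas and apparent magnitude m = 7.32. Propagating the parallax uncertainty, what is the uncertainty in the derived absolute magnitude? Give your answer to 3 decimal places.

M = m − 5 log₁₀ d + 5 = m + 5 log₁₀ p + 5, so ∂M/∂p = 5/(p ln 10).
σ_M = (5/ln 10) · (σ_p/p) = 2.1715 × 11/170.6 = 2.1715 × 0.064478 = 0.14001.

σ_M = 0.140 mag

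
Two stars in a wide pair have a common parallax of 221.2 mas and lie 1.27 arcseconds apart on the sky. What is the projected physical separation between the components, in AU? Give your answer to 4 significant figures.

d = 1/p = 1/0.2212″ = 4.5208 pc.
At distance d (pc), an angle of θ arcsec spans θ·d AU: s = 1.27 × 4.5208 = 5.7414 AU.

5.741 AU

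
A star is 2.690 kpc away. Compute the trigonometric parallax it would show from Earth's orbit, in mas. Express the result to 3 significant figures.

d = 2.690 kpc = 2690 pc.
p = 1/d = 1/2690 = 0.00037175 arcsec.
= 0.00037175 × 1000 = 0.37175 mas.

0.372 mas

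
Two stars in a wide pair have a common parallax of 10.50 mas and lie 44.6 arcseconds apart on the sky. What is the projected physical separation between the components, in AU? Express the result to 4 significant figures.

4248 AU

d = 1/p = 1/0.01050″ = 95.238 pc.
At distance d (pc), an angle of θ arcsec spans θ·d AU: s = 44.6 × 95.238 = 4247.6 AU.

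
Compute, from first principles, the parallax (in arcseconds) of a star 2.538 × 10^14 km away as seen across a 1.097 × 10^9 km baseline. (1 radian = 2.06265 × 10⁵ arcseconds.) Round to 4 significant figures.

θ ≈ B/d = (1.097 × 10^9) / (2.538 × 10^14) = 4.3223 × 10^-6 rad.
In arcseconds: 4.3223 × 10^-6 × 206265 = 0.89154″.

0.8915 arcsec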